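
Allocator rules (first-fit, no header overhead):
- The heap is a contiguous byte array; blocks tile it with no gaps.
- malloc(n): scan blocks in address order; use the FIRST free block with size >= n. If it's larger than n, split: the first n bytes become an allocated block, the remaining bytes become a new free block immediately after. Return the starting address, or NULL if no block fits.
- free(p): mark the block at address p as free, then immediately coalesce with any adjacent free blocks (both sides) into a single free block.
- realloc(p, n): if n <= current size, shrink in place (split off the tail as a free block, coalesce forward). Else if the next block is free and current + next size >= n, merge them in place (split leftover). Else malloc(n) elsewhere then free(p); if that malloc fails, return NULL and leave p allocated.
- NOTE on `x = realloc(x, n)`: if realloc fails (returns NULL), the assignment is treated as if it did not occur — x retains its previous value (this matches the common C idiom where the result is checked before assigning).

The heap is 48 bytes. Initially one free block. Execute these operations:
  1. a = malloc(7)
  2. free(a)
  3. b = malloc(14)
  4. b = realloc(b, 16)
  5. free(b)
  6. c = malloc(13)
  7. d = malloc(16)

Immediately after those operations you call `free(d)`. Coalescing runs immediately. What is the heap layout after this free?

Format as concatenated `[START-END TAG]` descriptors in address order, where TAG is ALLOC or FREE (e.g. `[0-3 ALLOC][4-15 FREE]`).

Op 1: a = malloc(7) -> a = 0; heap: [0-6 ALLOC][7-47 FREE]
Op 2: free(a) -> (freed a); heap: [0-47 FREE]
Op 3: b = malloc(14) -> b = 0; heap: [0-13 ALLOC][14-47 FREE]
Op 4: b = realloc(b, 16) -> b = 0; heap: [0-15 ALLOC][16-47 FREE]
Op 5: free(b) -> (freed b); heap: [0-47 FREE]
Op 6: c = malloc(13) -> c = 0; heap: [0-12 ALLOC][13-47 FREE]
Op 7: d = malloc(16) -> d = 13; heap: [0-12 ALLOC][13-28 ALLOC][29-47 FREE]
free(d): d = 13 -> block [13-28 ALLOC]; mark free, coalesce with adjacent free neighbors -> [0-12 ALLOC][13-47 FREE]

Answer: [0-12 ALLOC][13-47 FREE]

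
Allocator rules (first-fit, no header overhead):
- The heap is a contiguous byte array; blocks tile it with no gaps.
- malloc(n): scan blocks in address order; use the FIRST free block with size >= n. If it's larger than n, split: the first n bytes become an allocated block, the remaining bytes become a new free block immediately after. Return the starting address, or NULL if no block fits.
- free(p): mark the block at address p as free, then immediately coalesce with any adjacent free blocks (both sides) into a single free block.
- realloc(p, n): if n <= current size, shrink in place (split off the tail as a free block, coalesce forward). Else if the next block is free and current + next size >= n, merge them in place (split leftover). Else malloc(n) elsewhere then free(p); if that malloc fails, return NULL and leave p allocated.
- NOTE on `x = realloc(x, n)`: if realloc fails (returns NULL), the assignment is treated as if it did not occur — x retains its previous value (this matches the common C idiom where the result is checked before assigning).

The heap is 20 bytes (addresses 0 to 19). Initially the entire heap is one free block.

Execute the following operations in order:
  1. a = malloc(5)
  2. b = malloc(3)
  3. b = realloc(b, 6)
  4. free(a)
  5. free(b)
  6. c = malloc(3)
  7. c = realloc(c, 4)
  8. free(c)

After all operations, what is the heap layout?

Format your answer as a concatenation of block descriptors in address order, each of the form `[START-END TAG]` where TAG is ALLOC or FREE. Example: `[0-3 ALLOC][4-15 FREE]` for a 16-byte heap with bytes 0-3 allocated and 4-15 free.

Op 1: a = malloc(5) -> a = 0; heap: [0-4 ALLOC][5-19 FREE]
Op 2: b = malloc(3) -> b = 5; heap: [0-4 ALLOC][5-7 ALLOC][8-19 FREE]
Op 3: b = realloc(b, 6) -> b = 5; heap: [0-4 ALLOC][5-10 ALLOC][11-19 FREE]
Op 4: free(a) -> (freed a); heap: [0-4 FREE][5-10 ALLOC][11-19 FREE]
Op 5: free(b) -> (freed b); heap: [0-19 FREE]
Op 6: c = malloc(3) -> c = 0; heap: [0-2 ALLOC][3-19 FREE]
Op 7: c = realloc(c, 4) -> c = 0; heap: [0-3 ALLOC][4-19 FREE]
Op 8: free(c) -> (freed c); heap: [0-19 FREE]

Answer: [0-19 FREE]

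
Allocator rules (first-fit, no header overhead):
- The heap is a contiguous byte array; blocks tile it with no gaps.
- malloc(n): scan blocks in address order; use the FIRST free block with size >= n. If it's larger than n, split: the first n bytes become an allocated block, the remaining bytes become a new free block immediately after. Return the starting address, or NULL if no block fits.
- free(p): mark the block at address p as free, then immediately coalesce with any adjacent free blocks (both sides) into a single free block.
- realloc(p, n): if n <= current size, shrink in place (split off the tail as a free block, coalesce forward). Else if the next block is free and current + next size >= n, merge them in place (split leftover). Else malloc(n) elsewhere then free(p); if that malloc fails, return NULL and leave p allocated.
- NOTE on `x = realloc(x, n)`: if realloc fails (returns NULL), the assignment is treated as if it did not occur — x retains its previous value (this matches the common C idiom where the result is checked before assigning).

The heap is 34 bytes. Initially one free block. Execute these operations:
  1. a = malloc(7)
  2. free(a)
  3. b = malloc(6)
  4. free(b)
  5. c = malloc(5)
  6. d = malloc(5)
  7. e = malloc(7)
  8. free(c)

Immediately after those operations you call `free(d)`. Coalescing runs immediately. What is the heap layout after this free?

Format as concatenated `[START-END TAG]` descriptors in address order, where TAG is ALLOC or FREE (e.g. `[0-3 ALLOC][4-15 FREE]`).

Answer: [0-9 FREE][10-16 ALLOC][17-33 FREE]

Derivation:
Op 1: a = malloc(7) -> a = 0; heap: [0-6 ALLOC][7-33 FREE]
Op 2: free(a) -> (freed a); heap: [0-33 FREE]
Op 3: b = malloc(6) -> b = 0; heap: [0-5 ALLOC][6-33 FREE]
Op 4: free(b) -> (freed b); heap: [0-33 FREE]
Op 5: c = malloc(5) -> c = 0; heap: [0-4 ALLOC][5-33 FREE]
Op 6: d = malloc(5) -> d = 5; heap: [0-4 ALLOC][5-9 ALLOC][10-33 FREE]
Op 7: e = malloc(7) -> e = 10; heap: [0-4 ALLOC][5-9 ALLOC][10-16 ALLOC][17-33 FREE]
Op 8: free(c) -> (freed c); heap: [0-4 FREE][5-9 ALLOC][10-16 ALLOC][17-33 FREE]
free(d): d = 5 -> block [5-9 ALLOC]; mark free, coalesce with adjacent free neighbors -> [0-9 FREE][10-16 ALLOC][17-33 FREE]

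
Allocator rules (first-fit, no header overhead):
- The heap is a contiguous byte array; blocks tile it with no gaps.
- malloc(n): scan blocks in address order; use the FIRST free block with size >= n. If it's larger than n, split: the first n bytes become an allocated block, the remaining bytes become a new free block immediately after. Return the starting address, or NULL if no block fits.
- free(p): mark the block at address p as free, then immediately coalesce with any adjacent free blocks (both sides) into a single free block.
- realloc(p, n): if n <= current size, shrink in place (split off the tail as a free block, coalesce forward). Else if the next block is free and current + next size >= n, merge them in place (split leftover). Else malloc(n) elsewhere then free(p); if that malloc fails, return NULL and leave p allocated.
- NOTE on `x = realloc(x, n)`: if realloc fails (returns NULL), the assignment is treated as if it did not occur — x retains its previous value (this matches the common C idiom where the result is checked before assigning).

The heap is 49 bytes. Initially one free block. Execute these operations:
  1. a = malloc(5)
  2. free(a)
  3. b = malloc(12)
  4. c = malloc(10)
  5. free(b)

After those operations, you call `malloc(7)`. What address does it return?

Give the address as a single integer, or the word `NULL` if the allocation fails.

Op 1: a = malloc(5) -> a = 0; heap: [0-4 ALLOC][5-48 FREE]
Op 2: free(a) -> (freed a); heap: [0-48 FREE]
Op 3: b = malloc(12) -> b = 0; heap: [0-11 ALLOC][12-48 FREE]
Op 4: c = malloc(10) -> c = 12; heap: [0-11 ALLOC][12-21 ALLOC][22-48 FREE]
Op 5: free(b) -> (freed b); heap: [0-11 FREE][12-21 ALLOC][22-48 FREE]
malloc(7): first-fit scan over [0-11 FREE][12-21 ALLOC][22-48 FREE] -> 0

Answer: 0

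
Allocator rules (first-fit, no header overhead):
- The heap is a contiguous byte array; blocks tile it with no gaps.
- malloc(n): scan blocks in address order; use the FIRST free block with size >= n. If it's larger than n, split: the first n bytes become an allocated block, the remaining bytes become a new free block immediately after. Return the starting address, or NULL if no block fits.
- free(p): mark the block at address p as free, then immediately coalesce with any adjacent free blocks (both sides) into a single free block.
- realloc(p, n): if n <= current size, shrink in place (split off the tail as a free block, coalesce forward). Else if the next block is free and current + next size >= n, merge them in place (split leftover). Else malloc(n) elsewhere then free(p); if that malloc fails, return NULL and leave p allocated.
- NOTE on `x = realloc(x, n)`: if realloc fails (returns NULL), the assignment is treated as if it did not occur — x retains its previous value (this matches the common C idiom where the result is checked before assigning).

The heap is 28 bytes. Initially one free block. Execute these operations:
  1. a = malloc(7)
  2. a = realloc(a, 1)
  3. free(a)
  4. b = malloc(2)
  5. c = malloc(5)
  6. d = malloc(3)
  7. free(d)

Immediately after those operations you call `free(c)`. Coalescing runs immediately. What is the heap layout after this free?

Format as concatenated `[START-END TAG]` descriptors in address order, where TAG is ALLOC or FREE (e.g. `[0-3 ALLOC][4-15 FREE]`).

Answer: [0-1 ALLOC][2-27 FREE]

Derivation:
Op 1: a = malloc(7) -> a = 0; heap: [0-6 ALLOC][7-27 FREE]
Op 2: a = realloc(a, 1) -> a = 0; heap: [0-0 ALLOC][1-27 FREE]
Op 3: free(a) -> (freed a); heap: [0-27 FREE]
Op 4: b = malloc(2) -> b = 0; heap: [0-1 ALLOC][2-27 FREE]
Op 5: c = malloc(5) -> c = 2; heap: [0-1 ALLOC][2-6 ALLOC][7-27 FREE]
Op 6: d = malloc(3) -> d = 7; heap: [0-1 ALLOC][2-6 ALLOC][7-9 ALLOC][10-27 FREE]
Op 7: free(d) -> (freed d); heap: [0-1 ALLOC][2-6 ALLOC][7-27 FREE]
free(c): c = 2 -> block [2-6 ALLOC]; mark free, coalesce with adjacent free neighbors -> [0-1 ALLOC][2-27 FREE]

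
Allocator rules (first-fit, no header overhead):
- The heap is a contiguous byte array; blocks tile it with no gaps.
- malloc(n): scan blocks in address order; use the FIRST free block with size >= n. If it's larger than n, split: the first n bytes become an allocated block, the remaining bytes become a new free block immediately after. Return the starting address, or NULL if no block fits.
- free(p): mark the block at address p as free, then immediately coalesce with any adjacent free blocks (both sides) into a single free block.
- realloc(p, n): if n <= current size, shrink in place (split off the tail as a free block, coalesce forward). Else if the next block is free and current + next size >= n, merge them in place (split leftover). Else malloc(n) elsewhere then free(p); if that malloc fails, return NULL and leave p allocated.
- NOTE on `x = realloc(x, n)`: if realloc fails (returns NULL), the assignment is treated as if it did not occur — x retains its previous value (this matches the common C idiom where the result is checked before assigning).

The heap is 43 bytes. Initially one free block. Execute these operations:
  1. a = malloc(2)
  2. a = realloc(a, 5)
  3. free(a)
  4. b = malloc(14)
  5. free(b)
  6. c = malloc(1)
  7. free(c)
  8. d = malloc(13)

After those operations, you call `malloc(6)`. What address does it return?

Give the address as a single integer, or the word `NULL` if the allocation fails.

Op 1: a = malloc(2) -> a = 0; heap: [0-1 ALLOC][2-42 FREE]
Op 2: a = realloc(a, 5) -> a = 0; heap: [0-4 ALLOC][5-42 FREE]
Op 3: free(a) -> (freed a); heap: [0-42 FREE]
Op 4: b = malloc(14) -> b = 0; heap: [0-13 ALLOC][14-42 FREE]
Op 5: free(b) -> (freed b); heap: [0-42 FREE]
Op 6: c = malloc(1) -> c = 0; heap: [0-0 ALLOC][1-42 FREE]
Op 7: free(c) -> (freed c); heap: [0-42 FREE]
Op 8: d = malloc(13) -> d = 0; heap: [0-12 ALLOC][13-42 FREE]
malloc(6): first-fit scan over [0-12 ALLOC][13-42 FREE] -> 13

Answer: 13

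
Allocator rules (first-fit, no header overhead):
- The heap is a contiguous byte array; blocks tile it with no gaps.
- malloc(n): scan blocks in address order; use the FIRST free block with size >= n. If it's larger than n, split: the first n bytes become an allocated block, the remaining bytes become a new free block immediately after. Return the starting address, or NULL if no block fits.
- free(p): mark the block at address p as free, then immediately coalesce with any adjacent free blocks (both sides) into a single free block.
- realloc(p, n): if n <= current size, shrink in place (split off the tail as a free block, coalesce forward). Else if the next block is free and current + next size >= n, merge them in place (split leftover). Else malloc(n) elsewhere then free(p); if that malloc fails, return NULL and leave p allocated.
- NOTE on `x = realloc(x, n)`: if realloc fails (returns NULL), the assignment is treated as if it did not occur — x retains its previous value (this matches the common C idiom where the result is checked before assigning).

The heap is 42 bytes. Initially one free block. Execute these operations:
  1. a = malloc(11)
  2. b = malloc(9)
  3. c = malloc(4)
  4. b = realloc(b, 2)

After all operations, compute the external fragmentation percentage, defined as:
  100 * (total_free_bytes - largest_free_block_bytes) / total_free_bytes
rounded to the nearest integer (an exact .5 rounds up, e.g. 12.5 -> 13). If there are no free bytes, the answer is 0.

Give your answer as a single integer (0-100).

Answer: 28

Derivation:
Op 1: a = malloc(11) -> a = 0; heap: [0-10 ALLOC][11-41 FREE]
Op 2: b = malloc(9) -> b = 11; heap: [0-10 ALLOC][11-19 ALLOC][20-41 FREE]
Op 3: c = malloc(4) -> c = 20; heap: [0-10 ALLOC][11-19 ALLOC][20-23 ALLOC][24-41 FREE]
Op 4: b = realloc(b, 2) -> b = 11; heap: [0-10 ALLOC][11-12 ALLOC][13-19 FREE][20-23 ALLOC][24-41 FREE]
Free blocks: [7 18] total_free=25 largest=18 -> 100*(25-18)/25 = 700/25 = 28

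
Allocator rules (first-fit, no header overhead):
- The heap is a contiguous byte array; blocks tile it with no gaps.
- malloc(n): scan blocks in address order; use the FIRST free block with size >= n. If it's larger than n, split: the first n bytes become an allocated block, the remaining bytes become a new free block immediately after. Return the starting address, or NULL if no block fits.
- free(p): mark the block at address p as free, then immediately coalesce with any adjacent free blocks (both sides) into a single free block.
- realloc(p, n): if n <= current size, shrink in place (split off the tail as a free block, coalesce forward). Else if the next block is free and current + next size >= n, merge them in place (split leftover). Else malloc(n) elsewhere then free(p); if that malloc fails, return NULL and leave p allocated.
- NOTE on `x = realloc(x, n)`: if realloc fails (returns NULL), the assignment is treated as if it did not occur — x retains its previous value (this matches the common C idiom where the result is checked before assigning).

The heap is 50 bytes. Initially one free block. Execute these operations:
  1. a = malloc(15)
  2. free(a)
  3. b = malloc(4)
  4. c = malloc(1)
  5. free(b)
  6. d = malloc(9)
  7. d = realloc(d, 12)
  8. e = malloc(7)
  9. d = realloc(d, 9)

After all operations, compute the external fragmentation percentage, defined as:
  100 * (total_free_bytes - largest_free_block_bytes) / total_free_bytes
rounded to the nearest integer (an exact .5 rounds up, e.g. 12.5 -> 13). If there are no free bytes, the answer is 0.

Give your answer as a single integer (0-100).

Answer: 21

Derivation:
Op 1: a = malloc(15) -> a = 0; heap: [0-14 ALLOC][15-49 FREE]
Op 2: free(a) -> (freed a); heap: [0-49 FREE]
Op 3: b = malloc(4) -> b = 0; heap: [0-3 ALLOC][4-49 FREE]
Op 4: c = malloc(1) -> c = 4; heap: [0-3 ALLOC][4-4 ALLOC][5-49 FREE]
Op 5: free(b) -> (freed b); heap: [0-3 FREE][4-4 ALLOC][5-49 FREE]
Op 6: d = malloc(9) -> d = 5; heap: [0-3 FREE][4-4 ALLOC][5-13 ALLOC][14-49 FREE]
Op 7: d = realloc(d, 12) -> d = 5; heap: [0-3 FREE][4-4 ALLOC][5-16 ALLOC][17-49 FREE]
Op 8: e = malloc(7) -> e = 17; heap: [0-3 FREE][4-4 ALLOC][5-16 ALLOC][17-23 ALLOC][24-49 FREE]
Op 9: d = realloc(d, 9) -> d = 5; heap: [0-3 FREE][4-4 ALLOC][5-13 ALLOC][14-16 FREE][17-23 ALLOC][24-49 FREE]
Free blocks: [4 3 26] total_free=33 largest=26 -> 100*(33-26)/33 = 700/33 ≈ 21.212 -> rounds to 21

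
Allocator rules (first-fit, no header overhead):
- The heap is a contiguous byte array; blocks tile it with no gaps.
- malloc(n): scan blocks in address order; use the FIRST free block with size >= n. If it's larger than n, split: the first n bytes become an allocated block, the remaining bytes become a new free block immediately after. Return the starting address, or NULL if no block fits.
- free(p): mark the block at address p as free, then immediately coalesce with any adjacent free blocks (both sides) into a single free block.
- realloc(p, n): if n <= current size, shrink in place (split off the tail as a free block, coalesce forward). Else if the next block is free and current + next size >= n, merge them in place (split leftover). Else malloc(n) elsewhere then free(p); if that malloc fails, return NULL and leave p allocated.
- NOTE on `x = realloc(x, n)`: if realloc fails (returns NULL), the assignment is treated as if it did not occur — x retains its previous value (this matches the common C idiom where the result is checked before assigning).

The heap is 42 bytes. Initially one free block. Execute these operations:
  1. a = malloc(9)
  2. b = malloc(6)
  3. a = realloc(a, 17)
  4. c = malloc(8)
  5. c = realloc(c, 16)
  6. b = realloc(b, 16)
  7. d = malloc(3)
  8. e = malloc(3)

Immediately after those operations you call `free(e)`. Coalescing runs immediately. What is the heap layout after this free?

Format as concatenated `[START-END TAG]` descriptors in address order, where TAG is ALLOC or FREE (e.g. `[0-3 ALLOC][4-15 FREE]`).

Answer: [0-7 ALLOC][8-8 FREE][9-14 ALLOC][15-31 ALLOC][32-34 ALLOC][35-41 FREE]

Derivation:
Op 1: a = malloc(9) -> a = 0; heap: [0-8 ALLOC][9-41 FREE]
Op 2: b = malloc(6) -> b = 9; heap: [0-8 ALLOC][9-14 ALLOC][15-41 FREE]
Op 3: a = realloc(a, 17) -> a = 15; heap: [0-8 FREE][9-14 ALLOC][15-31 ALLOC][32-41 FREE]
Op 4: c = malloc(8) -> c = 0; heap: [0-7 ALLOC][8-8 FREE][9-14 ALLOC][15-31 ALLOC][32-41 FREE]
Op 5: c = realloc(c, 16) -> NULL (c unchanged); heap: [0-7 ALLOC][8-8 FREE][9-14 ALLOC][15-31 ALLOC][32-41 FREE]
Op 6: b = realloc(b, 16) -> NULL (b unchanged); heap: [0-7 ALLOC][8-8 FREE][9-14 ALLOC][15-31 ALLOC][32-41 FREE]
Op 7: d = malloc(3) -> d = 32; heap: [0-7 ALLOC][8-8 FREE][9-14 ALLOC][15-31 ALLOC][32-34 ALLOC][35-41 FREE]
Op 8: e = malloc(3) -> e = 35; heap: [0-7 ALLOC][8-8 FREE][9-14 ALLOC][15-31 ALLOC][32-34 ALLOC][35-37 ALLOC][38-41 FREE]
free(e): e = 35 -> block [35-37 ALLOC]; mark free, coalesce with adjacent free neighbors -> [0-7 ALLOC][8-8 FREE][9-14 ALLOC][15-31 ALLOC][32-34 ALLOC][35-41 FREE]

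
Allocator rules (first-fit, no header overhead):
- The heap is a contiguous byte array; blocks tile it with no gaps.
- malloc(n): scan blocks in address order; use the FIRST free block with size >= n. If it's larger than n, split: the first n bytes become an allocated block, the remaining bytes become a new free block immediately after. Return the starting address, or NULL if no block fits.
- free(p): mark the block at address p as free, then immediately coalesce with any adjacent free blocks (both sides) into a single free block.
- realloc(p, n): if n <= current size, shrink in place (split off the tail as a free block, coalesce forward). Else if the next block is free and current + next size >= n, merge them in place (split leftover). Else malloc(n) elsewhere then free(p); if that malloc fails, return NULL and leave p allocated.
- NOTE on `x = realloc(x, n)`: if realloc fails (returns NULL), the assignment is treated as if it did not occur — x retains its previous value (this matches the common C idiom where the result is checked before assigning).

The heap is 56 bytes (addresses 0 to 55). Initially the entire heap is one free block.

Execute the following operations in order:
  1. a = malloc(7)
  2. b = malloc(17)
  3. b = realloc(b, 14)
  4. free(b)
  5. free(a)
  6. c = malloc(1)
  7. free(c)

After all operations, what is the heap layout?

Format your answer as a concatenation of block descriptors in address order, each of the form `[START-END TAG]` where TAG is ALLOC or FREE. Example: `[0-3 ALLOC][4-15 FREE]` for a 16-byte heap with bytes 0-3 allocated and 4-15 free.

Op 1: a = malloc(7) -> a = 0; heap: [0-6 ALLOC][7-55 FREE]
Op 2: b = malloc(17) -> b = 7; heap: [0-6 ALLOC][7-23 ALLOC][24-55 FREE]
Op 3: b = realloc(b, 14) -> b = 7; heap: [0-6 ALLOC][7-20 ALLOC][21-55 FREE]
Op 4: free(b) -> (freed b); heap: [0-6 ALLOC][7-55 FREE]
Op 5: free(a) -> (freed a); heap: [0-55 FREE]
Op 6: c = malloc(1) -> c = 0; heap: [0-0 ALLOC][1-55 FREE]
Op 7: free(c) -> (freed c); heap: [0-55 FREE]

Answer: [0-55 FREE]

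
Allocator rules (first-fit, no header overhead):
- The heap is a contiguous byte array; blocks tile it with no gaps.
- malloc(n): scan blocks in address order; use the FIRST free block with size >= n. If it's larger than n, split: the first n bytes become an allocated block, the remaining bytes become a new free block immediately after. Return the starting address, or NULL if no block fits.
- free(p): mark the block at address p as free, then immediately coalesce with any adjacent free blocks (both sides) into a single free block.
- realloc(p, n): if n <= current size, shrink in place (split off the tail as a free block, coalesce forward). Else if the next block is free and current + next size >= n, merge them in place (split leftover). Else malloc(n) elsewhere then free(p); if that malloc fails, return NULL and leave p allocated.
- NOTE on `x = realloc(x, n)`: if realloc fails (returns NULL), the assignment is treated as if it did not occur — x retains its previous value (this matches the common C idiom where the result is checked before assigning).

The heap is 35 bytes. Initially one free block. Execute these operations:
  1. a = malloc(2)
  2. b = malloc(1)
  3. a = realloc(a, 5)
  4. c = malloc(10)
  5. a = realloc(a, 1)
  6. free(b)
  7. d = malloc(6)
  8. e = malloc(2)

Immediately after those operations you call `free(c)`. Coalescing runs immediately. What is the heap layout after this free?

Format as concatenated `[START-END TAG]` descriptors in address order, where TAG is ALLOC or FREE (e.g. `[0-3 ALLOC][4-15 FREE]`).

Op 1: a = malloc(2) -> a = 0; heap: [0-1 ALLOC][2-34 FREE]
Op 2: b = malloc(1) -> b = 2; heap: [0-1 ALLOC][2-2 ALLOC][3-34 FREE]
Op 3: a = realloc(a, 5) -> a = 3; heap: [0-1 FREE][2-2 ALLOC][3-7 ALLOC][8-34 FREE]
Op 4: c = malloc(10) -> c = 8; heap: [0-1 FREE][2-2 ALLOC][3-7 ALLOC][8-17 ALLOC][18-34 FREE]
Op 5: a = realloc(a, 1) -> a = 3; heap: [0-1 FREE][2-2 ALLOC][3-3 ALLOC][4-7 FREE][8-17 ALLOC][18-34 FREE]
Op 6: free(b) -> (freed b); heap: [0-2 FREE][3-3 ALLOC][4-7 FREE][8-17 ALLOC][18-34 FREE]
Op 7: d = malloc(6) -> d = 18; heap: [0-2 FREE][3-3 ALLOC][4-7 FREE][8-17 ALLOC][18-23 ALLOC][24-34 FREE]
Op 8: e = malloc(2) -> e = 0; heap: [0-1 ALLOC][2-2 FREE][3-3 ALLOC][4-7 FREE][8-17 ALLOC][18-23 ALLOC][24-34 FREE]
free(c): c = 8 -> block [8-17 ALLOC]; mark free, coalesce with adjacent free neighbors -> [0-1 ALLOC][2-2 FREE][3-3 ALLOC][4-17 FREE][18-23 ALLOC][24-34 FREE]

Answer: [0-1 ALLOC][2-2 FREE][3-3 ALLOC][4-17 FREE][18-23 ALLOC][24-34 FREE]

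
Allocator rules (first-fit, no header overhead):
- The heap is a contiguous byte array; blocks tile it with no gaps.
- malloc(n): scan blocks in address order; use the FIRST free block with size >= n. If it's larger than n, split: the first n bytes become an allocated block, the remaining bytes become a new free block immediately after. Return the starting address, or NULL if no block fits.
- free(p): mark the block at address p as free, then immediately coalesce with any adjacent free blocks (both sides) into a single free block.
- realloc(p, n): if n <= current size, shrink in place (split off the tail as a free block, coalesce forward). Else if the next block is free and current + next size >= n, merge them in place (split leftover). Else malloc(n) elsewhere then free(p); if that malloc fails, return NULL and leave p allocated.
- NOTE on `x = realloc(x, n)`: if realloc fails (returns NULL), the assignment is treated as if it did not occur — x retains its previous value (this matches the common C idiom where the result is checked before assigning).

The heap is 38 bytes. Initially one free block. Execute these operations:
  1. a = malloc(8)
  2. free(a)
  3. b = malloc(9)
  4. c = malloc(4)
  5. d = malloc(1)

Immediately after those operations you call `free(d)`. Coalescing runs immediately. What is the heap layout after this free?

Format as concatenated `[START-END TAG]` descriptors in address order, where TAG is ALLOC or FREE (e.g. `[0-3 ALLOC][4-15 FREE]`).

Op 1: a = malloc(8) -> a = 0; heap: [0-7 ALLOC][8-37 FREE]
Op 2: free(a) -> (freed a); heap: [0-37 FREE]
Op 3: b = malloc(9) -> b = 0; heap: [0-8 ALLOC][9-37 FREE]
Op 4: c = malloc(4) -> c = 9; heap: [0-8 ALLOC][9-12 ALLOC][13-37 FREE]
Op 5: d = malloc(1) -> d = 13; heap: [0-8 ALLOC][9-12 ALLOC][13-13 ALLOC][14-37 FREE]
free(d): d = 13 -> block [13-13 ALLOC]; mark free, coalesce with adjacent free neighbors -> [0-8 ALLOC][9-12 ALLOC][13-37 FREE]

Answer: [0-8 ALLOC][9-12 ALLOC][13-37 FREE]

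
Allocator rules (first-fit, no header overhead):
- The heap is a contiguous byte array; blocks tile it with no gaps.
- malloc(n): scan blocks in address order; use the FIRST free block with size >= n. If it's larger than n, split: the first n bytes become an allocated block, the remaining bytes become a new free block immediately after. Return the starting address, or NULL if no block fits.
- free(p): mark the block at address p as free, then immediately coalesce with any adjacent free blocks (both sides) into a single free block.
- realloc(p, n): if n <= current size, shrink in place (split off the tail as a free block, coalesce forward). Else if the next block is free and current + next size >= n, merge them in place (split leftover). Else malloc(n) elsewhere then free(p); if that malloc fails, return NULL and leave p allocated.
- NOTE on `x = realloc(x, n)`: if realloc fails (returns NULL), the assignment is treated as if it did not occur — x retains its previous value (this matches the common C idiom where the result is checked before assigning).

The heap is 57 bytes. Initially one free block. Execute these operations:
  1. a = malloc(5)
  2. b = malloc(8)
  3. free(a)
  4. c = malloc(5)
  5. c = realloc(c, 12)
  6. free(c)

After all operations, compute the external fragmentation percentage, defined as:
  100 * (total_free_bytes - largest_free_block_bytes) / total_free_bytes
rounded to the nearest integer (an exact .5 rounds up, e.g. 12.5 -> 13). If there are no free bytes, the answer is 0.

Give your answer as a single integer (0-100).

Op 1: a = malloc(5) -> a = 0; heap: [0-4 ALLOC][5-56 FREE]
Op 2: b = malloc(8) -> b = 5; heap: [0-4 ALLOC][5-12 ALLOC][13-56 FREE]
Op 3: free(a) -> (freed a); heap: [0-4 FREE][5-12 ALLOC][13-56 FREE]
Op 4: c = malloc(5) -> c = 0; heap: [0-4 ALLOC][5-12 ALLOC][13-56 FREE]
Op 5: c = realloc(c, 12) -> c = 13; heap: [0-4 FREE][5-12 ALLOC][13-24 ALLOC][25-56 FREE]
Op 6: free(c) -> (freed c); heap: [0-4 FREE][5-12 ALLOC][13-56 FREE]
Free blocks: [5 44] total_free=49 largest=44 -> 100*(49-44)/49 = 500/49 ≈ 10.204 -> rounds to 10

Answer: 10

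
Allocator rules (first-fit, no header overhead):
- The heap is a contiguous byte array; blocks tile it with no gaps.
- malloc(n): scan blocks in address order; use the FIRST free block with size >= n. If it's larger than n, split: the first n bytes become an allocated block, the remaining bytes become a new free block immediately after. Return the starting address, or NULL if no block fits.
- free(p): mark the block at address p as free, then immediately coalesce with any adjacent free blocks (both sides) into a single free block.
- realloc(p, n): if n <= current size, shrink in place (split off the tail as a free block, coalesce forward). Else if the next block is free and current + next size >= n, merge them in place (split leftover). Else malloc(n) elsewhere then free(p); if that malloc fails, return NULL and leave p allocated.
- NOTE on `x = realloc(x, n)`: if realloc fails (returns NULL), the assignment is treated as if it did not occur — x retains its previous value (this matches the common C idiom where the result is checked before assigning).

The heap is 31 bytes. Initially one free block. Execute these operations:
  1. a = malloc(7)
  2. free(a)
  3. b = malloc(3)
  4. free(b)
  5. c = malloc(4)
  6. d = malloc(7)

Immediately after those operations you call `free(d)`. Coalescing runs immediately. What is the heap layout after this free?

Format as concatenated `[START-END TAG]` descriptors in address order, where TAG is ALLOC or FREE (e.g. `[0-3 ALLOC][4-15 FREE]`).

Answer: [0-3 ALLOC][4-30 FREE]

Derivation:
Op 1: a = malloc(7) -> a = 0; heap: [0-6 ALLOC][7-30 FREE]
Op 2: free(a) -> (freed a); heap: [0-30 FREE]
Op 3: b = malloc(3) -> b = 0; heap: [0-2 ALLOC][3-30 FREE]
Op 4: free(b) -> (freed b); heap: [0-30 FREE]
Op 5: c = malloc(4) -> c = 0; heap: [0-3 ALLOC][4-30 FREE]
Op 6: d = malloc(7) -> d = 4; heap: [0-3 ALLOC][4-10 ALLOC][11-30 FREE]
free(d): d = 4 -> block [4-10 ALLOC]; mark free, coalesce with adjacent free neighbors -> [0-3 ALLOC][4-30 FREE]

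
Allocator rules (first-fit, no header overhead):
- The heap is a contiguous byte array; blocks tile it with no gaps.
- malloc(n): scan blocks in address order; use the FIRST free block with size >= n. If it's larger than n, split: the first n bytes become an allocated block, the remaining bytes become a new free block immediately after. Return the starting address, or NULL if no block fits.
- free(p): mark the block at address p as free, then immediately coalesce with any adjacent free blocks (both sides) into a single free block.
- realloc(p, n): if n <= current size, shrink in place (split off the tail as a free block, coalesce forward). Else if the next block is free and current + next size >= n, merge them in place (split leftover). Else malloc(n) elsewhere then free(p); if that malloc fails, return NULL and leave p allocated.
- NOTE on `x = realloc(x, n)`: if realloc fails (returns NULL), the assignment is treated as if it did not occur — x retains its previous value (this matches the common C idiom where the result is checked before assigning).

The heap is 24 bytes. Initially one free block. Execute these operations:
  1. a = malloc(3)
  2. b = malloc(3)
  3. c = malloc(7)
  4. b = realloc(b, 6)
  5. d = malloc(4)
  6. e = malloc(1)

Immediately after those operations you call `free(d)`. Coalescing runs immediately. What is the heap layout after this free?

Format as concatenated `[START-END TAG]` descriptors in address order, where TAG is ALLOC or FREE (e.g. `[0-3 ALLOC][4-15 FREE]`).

Op 1: a = malloc(3) -> a = 0; heap: [0-2 ALLOC][3-23 FREE]
Op 2: b = malloc(3) -> b = 3; heap: [0-2 ALLOC][3-5 ALLOC][6-23 FREE]
Op 3: c = malloc(7) -> c = 6; heap: [0-2 ALLOC][3-5 ALLOC][6-12 ALLOC][13-23 FREE]
Op 4: b = realloc(b, 6) -> b = 13; heap: [0-2 ALLOC][3-5 FREE][6-12 ALLOC][13-18 ALLOC][19-23 FREE]
Op 5: d = malloc(4) -> d = 19; heap: [0-2 ALLOC][3-5 FREE][6-12 ALLOC][13-18 ALLOC][19-22 ALLOC][23-23 FREE]
Op 6: e = malloc(1) -> e = 3; heap: [0-2 ALLOC][3-3 ALLOC][4-5 FREE][6-12 ALLOC][13-18 ALLOC][19-22 ALLOC][23-23 FREE]
free(d): d = 19 -> block [19-22 ALLOC]; mark free, coalesce with adjacent free neighbors -> [0-2 ALLOC][3-3 ALLOC][4-5 FREE][6-12 ALLOC][13-18 ALLOC][19-23 FREE]

Answer: [0-2 ALLOC][3-3 ALLOC][4-5 FREE][6-12 ALLOC][13-18 ALLOC][19-23 FREE]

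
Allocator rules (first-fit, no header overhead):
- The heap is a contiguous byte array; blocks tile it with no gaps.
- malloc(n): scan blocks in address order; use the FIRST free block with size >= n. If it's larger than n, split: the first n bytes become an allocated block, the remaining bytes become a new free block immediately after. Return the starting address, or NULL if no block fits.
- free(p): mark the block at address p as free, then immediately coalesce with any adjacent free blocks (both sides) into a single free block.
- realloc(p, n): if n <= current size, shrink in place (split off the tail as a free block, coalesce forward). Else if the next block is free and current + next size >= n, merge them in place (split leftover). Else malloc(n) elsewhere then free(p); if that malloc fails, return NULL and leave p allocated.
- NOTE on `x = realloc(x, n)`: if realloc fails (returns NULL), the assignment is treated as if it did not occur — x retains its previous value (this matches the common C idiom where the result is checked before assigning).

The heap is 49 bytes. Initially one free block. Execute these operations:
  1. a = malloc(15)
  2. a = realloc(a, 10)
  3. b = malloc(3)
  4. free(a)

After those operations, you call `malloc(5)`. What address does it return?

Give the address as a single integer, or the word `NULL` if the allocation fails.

Op 1: a = malloc(15) -> a = 0; heap: [0-14 ALLOC][15-48 FREE]
Op 2: a = realloc(a, 10) -> a = 0; heap: [0-9 ALLOC][10-48 FREE]
Op 3: b = malloc(3) -> b = 10; heap: [0-9 ALLOC][10-12 ALLOC][13-48 FREE]
Op 4: free(a) -> (freed a); heap: [0-9 FREE][10-12 ALLOC][13-48 FREE]
malloc(5): first-fit scan over [0-9 FREE][10-12 ALLOC][13-48 FREE] -> 0

Answer: 0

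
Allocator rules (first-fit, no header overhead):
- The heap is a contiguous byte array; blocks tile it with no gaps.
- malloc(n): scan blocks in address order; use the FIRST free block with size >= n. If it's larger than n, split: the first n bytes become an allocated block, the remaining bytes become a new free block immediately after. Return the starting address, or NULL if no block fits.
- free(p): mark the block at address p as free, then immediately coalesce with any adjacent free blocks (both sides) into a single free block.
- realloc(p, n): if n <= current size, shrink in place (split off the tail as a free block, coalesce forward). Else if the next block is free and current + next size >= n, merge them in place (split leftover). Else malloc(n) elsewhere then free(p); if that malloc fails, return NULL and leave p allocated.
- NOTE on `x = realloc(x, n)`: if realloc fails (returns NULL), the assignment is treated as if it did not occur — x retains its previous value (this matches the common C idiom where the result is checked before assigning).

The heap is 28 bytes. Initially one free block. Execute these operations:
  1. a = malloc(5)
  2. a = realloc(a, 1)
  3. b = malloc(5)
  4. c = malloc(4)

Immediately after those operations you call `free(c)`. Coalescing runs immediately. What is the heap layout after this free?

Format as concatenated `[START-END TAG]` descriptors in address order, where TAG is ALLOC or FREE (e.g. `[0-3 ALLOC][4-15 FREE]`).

Op 1: a = malloc(5) -> a = 0; heap: [0-4 ALLOC][5-27 FREE]
Op 2: a = realloc(a, 1) -> a = 0; heap: [0-0 ALLOC][1-27 FREE]
Op 3: b = malloc(5) -> b = 1; heap: [0-0 ALLOC][1-5 ALLOC][6-27 FREE]
Op 4: c = malloc(4) -> c = 6; heap: [0-0 ALLOC][1-5 ALLOC][6-9 ALLOC][10-27 FREE]
free(c): c = 6 -> block [6-9 ALLOC]; mark free, coalesce with adjacent free neighbors -> [0-0 ALLOC][1-5 ALLOC][6-27 FREE]

Answer: [0-0 ALLOC][1-5 ALLOC][6-27 FREE]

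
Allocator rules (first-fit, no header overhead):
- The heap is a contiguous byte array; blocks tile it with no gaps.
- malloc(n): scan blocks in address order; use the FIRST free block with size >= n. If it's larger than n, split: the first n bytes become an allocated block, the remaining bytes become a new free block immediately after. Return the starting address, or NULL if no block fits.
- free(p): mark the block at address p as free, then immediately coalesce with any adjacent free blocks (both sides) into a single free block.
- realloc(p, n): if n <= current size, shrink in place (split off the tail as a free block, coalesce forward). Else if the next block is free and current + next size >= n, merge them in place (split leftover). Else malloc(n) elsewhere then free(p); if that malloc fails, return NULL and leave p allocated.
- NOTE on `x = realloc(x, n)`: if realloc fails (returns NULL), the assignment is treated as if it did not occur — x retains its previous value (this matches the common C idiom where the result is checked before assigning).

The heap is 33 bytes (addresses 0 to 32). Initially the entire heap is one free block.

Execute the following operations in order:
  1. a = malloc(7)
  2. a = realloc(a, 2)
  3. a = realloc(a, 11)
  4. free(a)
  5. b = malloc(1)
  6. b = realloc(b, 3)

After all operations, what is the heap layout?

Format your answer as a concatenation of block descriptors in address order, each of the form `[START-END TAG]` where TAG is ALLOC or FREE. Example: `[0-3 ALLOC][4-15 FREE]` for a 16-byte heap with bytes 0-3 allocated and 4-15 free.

Answer: [0-2 ALLOC][3-32 FREE]

Derivation:
Op 1: a = malloc(7) -> a = 0; heap: [0-6 ALLOC][7-32 FREE]
Op 2: a = realloc(a, 2) -> a = 0; heap: [0-1 ALLOC][2-32 FREE]
Op 3: a = realloc(a, 11) -> a = 0; heap: [0-10 ALLOC][11-32 FREE]
Op 4: free(a) -> (freed a); heap: [0-32 FREE]
Op 5: b = malloc(1) -> b = 0; heap: [0-0 ALLOC][1-32 FREE]
Op 6: b = realloc(b, 3) -> b = 0; heap: [0-2 ALLOC][3-32 FREE]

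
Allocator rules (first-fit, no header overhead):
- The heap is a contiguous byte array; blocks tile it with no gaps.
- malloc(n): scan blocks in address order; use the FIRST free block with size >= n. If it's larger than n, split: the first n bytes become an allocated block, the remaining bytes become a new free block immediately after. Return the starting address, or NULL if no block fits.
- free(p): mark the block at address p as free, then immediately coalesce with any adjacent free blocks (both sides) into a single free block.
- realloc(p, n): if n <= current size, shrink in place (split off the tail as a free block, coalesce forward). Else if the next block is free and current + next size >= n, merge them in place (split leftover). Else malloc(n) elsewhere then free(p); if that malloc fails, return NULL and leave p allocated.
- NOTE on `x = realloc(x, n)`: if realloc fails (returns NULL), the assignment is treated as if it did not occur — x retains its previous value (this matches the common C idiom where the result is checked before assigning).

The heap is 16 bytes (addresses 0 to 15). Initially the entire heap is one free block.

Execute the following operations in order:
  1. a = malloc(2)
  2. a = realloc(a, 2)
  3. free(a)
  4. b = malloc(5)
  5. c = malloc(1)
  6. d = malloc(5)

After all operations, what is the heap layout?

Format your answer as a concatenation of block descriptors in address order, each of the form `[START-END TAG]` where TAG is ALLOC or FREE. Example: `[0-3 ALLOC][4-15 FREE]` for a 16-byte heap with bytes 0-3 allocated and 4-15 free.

Answer: [0-4 ALLOC][5-5 ALLOC][6-10 ALLOC][11-15 FREE]

Derivation:
Op 1: a = malloc(2) -> a = 0; heap: [0-1 ALLOC][2-15 FREE]
Op 2: a = realloc(a, 2) -> a = 0; heap: [0-1 ALLOC][2-15 FREE]
Op 3: free(a) -> (freed a); heap: [0-15 FREE]
Op 4: b = malloc(5) -> b = 0; heap: [0-4 ALLOC][5-15 FREE]
Op 5: c = malloc(1) -> c = 5; heap: [0-4 ALLOC][5-5 ALLOC][6-15 FREE]
Op 6: d = malloc(5) -> d = 6; heap: [0-4 ALLOC][5-5 ALLOC][6-10 ALLOC][11-15 FREE]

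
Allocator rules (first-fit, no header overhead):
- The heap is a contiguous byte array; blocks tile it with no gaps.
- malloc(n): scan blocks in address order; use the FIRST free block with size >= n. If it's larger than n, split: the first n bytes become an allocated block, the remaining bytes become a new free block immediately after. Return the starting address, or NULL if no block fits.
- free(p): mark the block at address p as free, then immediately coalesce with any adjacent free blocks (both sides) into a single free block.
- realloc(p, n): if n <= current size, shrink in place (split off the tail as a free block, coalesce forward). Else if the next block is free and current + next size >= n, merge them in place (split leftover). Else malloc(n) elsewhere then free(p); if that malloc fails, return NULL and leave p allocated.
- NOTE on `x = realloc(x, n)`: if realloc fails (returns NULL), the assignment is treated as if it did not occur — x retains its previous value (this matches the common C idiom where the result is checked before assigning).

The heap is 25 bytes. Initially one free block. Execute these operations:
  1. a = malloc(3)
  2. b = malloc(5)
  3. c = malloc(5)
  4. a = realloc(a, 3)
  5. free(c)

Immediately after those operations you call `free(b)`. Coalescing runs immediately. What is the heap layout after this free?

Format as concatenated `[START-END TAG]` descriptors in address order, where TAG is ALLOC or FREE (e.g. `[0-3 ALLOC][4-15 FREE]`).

Answer: [0-2 ALLOC][3-24 FREE]

Derivation:
Op 1: a = malloc(3) -> a = 0; heap: [0-2 ALLOC][3-24 FREE]
Op 2: b = malloc(5) -> b = 3; heap: [0-2 ALLOC][3-7 ALLOC][8-24 FREE]
Op 3: c = malloc(5) -> c = 8; heap: [0-2 ALLOC][3-7 ALLOC][8-12 ALLOC][13-24 FREE]
Op 4: a = realloc(a, 3) -> a = 0; heap: [0-2 ALLOC][3-7 ALLOC][8-12 ALLOC][13-24 FREE]
Op 5: free(c) -> (freed c); heap: [0-2 ALLOC][3-7 ALLOC][8-24 FREE]
free(b): b = 3 -> block [3-7 ALLOC]; mark free, coalesce with adjacent free neighbors -> [0-2 ALLOC][3-24 FREE]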